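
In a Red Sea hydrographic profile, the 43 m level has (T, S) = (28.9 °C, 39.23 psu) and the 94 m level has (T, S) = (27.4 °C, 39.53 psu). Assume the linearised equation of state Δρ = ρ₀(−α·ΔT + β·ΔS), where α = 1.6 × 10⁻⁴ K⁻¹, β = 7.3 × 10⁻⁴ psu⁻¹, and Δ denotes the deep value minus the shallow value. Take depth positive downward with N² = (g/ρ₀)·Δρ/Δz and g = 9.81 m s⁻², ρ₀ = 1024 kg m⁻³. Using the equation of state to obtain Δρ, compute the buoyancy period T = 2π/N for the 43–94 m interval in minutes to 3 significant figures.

11.1 min

ΔT = -1.5 K, ΔS = +0.30 psu (deep − shallow).
Δρ/ρ₀ = −αΔT + βΔS = 2.40 × 10⁻⁴ + 2.19 × 10⁻⁴ = 4.59 × 10⁻⁴, so Δρ ≈ 0.4700 kg m⁻³.
N² = (g/ρ₀)·Δρ/Δz = g·(Δρ/ρ₀)/Δz = 9.81 × 4.59 × 10⁻⁴ / 51 = 8.8290 × 10⁻⁵ s⁻².
N = √(8.8290 × 10⁻⁵) = 9.3963 × 10⁻³ rad s⁻¹ → T = 2π/N = 668.69 s = 11.145 min ≈ 11.1 min.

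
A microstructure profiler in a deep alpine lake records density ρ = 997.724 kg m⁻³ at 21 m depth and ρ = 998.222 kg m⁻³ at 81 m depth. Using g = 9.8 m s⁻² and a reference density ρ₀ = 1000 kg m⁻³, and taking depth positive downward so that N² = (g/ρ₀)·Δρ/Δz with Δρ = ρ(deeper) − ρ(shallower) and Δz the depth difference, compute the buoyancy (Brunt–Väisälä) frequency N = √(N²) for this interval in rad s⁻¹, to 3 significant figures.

9.02 × 10⁻³ rad s⁻¹

Δρ = 998.222 − 997.724 = 0.498 kg m⁻³ over Δz = 81 − 21 = 60 m.
N² = (9.8/1000) × (0.498/60) = 8.1340 × 10⁻⁵ s⁻².
N = √(8.1340 × 10⁻⁵) = 9.0189 × 10⁻³ rad s⁻¹ ≈ 9.02 × 10⁻³ rad s⁻¹.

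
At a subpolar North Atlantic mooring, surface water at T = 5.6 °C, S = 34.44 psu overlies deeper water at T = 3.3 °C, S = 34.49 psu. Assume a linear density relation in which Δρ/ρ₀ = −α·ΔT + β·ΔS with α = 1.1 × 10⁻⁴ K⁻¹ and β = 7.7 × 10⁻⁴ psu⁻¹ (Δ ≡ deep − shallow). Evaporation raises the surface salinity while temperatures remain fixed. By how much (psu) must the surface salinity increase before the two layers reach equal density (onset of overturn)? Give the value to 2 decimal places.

0.38 psu

Neutral buoyancy requires −α(T_deep − T_surf) + β(S_deep − S_surf′) = 0.
S_surf′ = S_deep − (α/β)·ΔT = 34.49 − (1.1 × 10⁻⁴/7.7 × 10⁻⁴)·(-2.3) = 34.8186 psu.
Increase required: 34.8186 − 34.44 = 0.3786 psu.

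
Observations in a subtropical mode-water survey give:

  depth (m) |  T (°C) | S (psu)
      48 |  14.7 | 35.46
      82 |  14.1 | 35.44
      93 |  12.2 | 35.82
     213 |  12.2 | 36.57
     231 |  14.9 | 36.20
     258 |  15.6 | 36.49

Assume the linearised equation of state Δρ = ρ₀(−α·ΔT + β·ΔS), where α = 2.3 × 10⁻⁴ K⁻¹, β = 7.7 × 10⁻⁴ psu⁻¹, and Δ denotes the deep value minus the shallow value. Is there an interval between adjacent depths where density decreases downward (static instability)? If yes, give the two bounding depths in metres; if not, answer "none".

213–231 m

Evaluate Δρ/ρ₀ = −αΔT + βΔS across each adjacent pair:
  48–82 m: −αΔT+βΔS = −(2.3 × 10⁻⁴)(-0.6)+(7.7 × 10⁻⁴)(-0.02) = 1.2 × 10⁻⁴ → stable
  82–93 m: −αΔT+βΔS = −(2.3 × 10⁻⁴)(-1.9)+(7.7 × 10⁻⁴)(+0.38) = 7.3 × 10⁻⁴ → stable
  93–213 m: −αΔT+βΔS = −(2.3 × 10⁻⁴)(+0.0)+(7.7 × 10⁻⁴)(+0.75) = 5.8 × 10⁻⁴ → stable
  213–231 m: −αΔT+βΔS = −(2.3 × 10⁻⁴)(+2.7)+(7.7 × 10⁻⁴)(-0.37) = -9.1 × 10⁻⁴ → UNSTABLE
  231–258 m: −αΔT+βΔS = −(2.3 × 10⁻⁴)(+0.7)+(7.7 × 10⁻⁴)(+0.29) = 6.2 × 10⁻⁵ → stable
The 213–231 m interval has Δρ < 0: lighter water underlies denser water.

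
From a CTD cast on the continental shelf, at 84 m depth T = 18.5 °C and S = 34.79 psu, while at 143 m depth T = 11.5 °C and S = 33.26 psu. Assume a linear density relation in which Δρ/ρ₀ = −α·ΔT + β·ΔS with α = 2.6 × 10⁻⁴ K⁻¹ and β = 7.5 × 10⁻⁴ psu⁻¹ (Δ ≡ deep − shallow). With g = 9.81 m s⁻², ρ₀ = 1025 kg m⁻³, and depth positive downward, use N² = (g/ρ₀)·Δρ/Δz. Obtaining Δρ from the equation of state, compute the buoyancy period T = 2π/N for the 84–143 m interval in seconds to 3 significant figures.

594 s

ΔT = -7.0 K, ΔS = -1.53 psu (deep − shallow).
Δρ/ρ₀ = −αΔT + βΔS = 1.82 × 10⁻³ − 1.1475 × 10⁻³ = 6.725 × 10⁻⁴, so Δρ ≈ 0.6893 kg m⁻³.
N² = (g/ρ₀)·Δρ/Δz = g·(Δρ/ρ₀)/Δz = 9.81 × 6.725 × 10⁻⁴ / 59 = 1.1182 × 10⁻⁴ s⁻².
N = √(1.1182 × 10⁻⁴) = 0.010574 rad s⁻¹ → T = 2π/N = 594.21 s ≈ 594 s.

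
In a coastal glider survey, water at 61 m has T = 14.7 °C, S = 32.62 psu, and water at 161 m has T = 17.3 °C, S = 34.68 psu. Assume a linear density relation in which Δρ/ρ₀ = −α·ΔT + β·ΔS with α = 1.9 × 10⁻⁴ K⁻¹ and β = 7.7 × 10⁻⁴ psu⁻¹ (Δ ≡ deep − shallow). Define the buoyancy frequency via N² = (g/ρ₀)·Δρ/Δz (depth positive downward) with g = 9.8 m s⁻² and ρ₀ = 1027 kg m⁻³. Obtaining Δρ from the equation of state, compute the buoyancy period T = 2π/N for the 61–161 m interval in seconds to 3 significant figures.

607 s

ΔT = +2.6 K, ΔS = +2.06 psu (deep − shallow).
Δρ/ρ₀ = −αΔT + βΔS = -4.94 × 10⁻⁴ + 1.5862 × 10⁻³ = 1.0922 × 10⁻³, so Δρ ≈ 1.122 kg m⁻³.
N² = (g/ρ₀)·Δρ/Δz = g·(Δρ/ρ₀)/Δz = 9.8 × 1.0922 × 10⁻³ / 100 = 1.0704 × 10⁻⁴ s⁻².
N = √(1.0704 × 10⁻⁴) = 0.010346 rad s⁻¹ → T = 2π/N = 607.31 s ≈ 607 s.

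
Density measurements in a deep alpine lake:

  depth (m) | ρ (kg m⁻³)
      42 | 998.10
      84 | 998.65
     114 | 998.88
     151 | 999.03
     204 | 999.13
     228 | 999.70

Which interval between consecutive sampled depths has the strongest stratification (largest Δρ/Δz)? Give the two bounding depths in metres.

204–228 m

Compute the density gradient over each adjacent pair:
  42–84 m: Δρ/Δz = 0.55/42 = 0.013 kg m⁻⁴
  84–114 m: Δρ/Δz = 0.23/30 = 7.7 × 10⁻³ kg m⁻⁴
  114–151 m: Δρ/Δz = 0.15/37 = 4.1 × 10⁻³ kg m⁻⁴
  151–204 m: Δρ/Δz = 0.10/53 = 1.9 × 10⁻³ kg m⁻⁴
  204–228 m: Δρ/Δz = 0.57/24 = 0.024 kg m⁻⁴
The largest gradient is in the 204–228 m interval — the pycnocline.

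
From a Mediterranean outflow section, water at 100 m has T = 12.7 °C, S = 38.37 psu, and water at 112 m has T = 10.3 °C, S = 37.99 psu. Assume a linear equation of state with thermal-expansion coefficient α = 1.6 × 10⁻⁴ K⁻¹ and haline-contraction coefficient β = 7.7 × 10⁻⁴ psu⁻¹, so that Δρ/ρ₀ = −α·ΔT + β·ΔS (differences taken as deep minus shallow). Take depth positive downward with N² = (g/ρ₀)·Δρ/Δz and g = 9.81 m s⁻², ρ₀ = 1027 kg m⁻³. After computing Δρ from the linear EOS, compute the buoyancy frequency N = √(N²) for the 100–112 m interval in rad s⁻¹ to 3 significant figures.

ΔT = -2.4 K, ΔS = -0.38 psu (deep − shallow).
Δρ/ρ₀ = −αΔT + βΔS = 3.84 × 10⁻⁴ − 2.926 × 10⁻⁴ = 9.14 × 10⁻⁵, so Δρ ≈ 0.09387 kg m⁻³.
N² = (g/ρ₀)·Δρ/Δz = g·(Δρ/ρ₀)/Δz = 9.81 × 9.14 × 10⁻⁵ / 12 = 7.4719 × 10⁻⁵ s⁻².
N = √(7.4719 × 10⁻⁵) = 8.6440 × 10⁻³ rad s⁻¹ ≈ 8.64 × 10⁻³ rad s⁻¹.

8.64 × 10⁻³ rad s⁻¹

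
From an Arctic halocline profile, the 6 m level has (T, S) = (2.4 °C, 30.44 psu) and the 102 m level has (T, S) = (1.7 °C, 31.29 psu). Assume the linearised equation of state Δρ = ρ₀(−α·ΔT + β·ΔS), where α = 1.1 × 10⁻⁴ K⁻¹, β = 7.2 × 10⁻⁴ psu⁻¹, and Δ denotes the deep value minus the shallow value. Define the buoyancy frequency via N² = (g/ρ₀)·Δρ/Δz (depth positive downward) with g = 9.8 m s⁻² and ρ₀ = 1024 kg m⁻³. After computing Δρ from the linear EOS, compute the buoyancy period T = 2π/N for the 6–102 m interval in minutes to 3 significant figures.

ΔT = -0.7 K, ΔS = +0.85 psu (deep − shallow).
Δρ/ρ₀ = −αΔT + βΔS = 7.70 × 10⁻⁵ + 6.12 × 10⁻⁴ = 6.89 × 10⁻⁴, so Δρ ≈ 0.7055 kg m⁻³.
N² = (g/ρ₀)·Δρ/Δz = g·(Δρ/ρ₀)/Δz = 9.8 × 6.89 × 10⁻⁴ / 96 = 7.0335 × 10⁻⁵ s⁻².
N = √(7.0335 × 10⁻⁵) = 8.3866 × 10⁻³ rad s⁻¹ → T = 2π/N = 749.19 s = 12.487 min ≈ 12.5 min.

12.5 min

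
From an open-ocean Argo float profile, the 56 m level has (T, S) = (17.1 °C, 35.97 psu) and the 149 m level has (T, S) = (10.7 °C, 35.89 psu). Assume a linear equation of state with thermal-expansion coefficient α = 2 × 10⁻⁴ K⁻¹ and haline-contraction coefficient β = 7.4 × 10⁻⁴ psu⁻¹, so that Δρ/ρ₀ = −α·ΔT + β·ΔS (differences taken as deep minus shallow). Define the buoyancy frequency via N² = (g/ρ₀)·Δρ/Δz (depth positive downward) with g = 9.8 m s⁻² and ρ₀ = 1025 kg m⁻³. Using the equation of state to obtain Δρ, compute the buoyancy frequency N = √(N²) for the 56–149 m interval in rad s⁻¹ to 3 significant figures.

0.0113 rad s⁻¹

ΔT = -6.4 K, ΔS = -0.08 psu (deep − shallow).
Δρ/ρ₀ = −αΔT + βΔS = 1.28 × 10⁻³ − 5.92 × 10⁻⁵ = 1.2208 × 10⁻³, so Δρ ≈ 1.251 kg m⁻³.
N² = (g/ρ₀)·Δρ/Δz = g·(Δρ/ρ₀)/Δz = 9.8 × 1.2208 × 10⁻³ / 93 = 1.2864 × 10⁻⁴ s⁻².
N = √(1.2864 × 10⁻⁴) = 0.011342 rad s⁻¹ ≈ 0.0113 rad s⁻¹.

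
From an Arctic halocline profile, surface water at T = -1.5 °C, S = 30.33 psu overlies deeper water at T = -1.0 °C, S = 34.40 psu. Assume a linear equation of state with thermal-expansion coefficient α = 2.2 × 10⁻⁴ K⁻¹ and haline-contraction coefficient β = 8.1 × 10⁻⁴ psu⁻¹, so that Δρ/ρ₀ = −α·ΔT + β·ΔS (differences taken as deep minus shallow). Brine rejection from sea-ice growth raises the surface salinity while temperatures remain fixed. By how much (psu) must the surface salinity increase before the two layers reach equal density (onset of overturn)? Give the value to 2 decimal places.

Neutral buoyancy requires −α(T_deep − T_surf) + β(S_deep − S_surf′) = 0.
S_surf′ = S_deep − (α/β)·ΔT = 34.40 − (2.2 × 10⁻⁴/8.1 × 10⁻⁴)·(+0.5) = 34.2642 psu.
Increase required: 34.2642 − 30.33 = 3.9342 psu.

3.93 psu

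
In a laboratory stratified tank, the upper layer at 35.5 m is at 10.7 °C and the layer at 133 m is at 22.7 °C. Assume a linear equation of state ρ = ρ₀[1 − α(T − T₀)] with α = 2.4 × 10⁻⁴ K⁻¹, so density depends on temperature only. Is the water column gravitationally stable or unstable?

ΔT = 22.7 − 10.7 = +12.0 K, so Δρ/ρ₀ = −αΔT = -2.88 × 10⁻³.
Δρ/ρ₀ < 0, so Δρ < 0: deeper water is lighter → statically unstable; the column would overturn.

unstable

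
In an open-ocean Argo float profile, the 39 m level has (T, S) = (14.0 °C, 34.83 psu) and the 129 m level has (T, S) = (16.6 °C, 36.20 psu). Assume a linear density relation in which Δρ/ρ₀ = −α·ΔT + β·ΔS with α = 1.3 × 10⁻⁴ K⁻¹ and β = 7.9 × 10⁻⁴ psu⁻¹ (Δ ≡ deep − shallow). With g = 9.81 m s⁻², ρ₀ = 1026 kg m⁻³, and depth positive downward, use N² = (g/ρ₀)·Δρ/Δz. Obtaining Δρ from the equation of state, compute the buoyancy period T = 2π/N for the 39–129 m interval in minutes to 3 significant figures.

ΔT = +2.6 K, ΔS = +1.37 psu (deep − shallow).
Δρ/ρ₀ = −αΔT + βΔS = -3.38 × 10⁻⁴ + 1.0823 × 10⁻³ = 7.443 × 10⁻⁴, so Δρ ≈ 0.7637 kg m⁻³.
N² = (g/ρ₀)·Δρ/Δz = g·(Δρ/ρ₀)/Δz = 9.81 × 7.443 × 10⁻⁴ / 90 = 8.1129 × 10⁻⁵ s⁻².
N = √(8.1129 × 10⁻⁵) = 9.0072 × 10⁻³ rad s⁻¹ → T = 2π/N = 697.57 s = 11.626 min ≈ 11.6 min.

11.6 min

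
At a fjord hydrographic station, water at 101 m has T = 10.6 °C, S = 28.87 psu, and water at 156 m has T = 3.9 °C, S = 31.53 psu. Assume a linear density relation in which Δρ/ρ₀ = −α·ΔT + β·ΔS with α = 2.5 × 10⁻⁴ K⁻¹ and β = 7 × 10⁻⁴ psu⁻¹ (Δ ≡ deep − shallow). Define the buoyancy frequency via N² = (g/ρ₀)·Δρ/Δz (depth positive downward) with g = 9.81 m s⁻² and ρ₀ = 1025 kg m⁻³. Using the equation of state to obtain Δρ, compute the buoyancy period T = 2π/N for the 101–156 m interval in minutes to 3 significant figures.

ΔT = -6.7 K, ΔS = +2.66 psu (deep − shallow).
Δρ/ρ₀ = −αΔT + βΔS = 1.675 × 10⁻³ + 1.862 × 10⁻³ = 3.537 × 10⁻³, so Δρ ≈ 3.625 kg m⁻³.
N² = (g/ρ₀)·Δρ/Δz = g·(Δρ/ρ₀)/Δz = 9.81 × 3.537 × 10⁻³ / 55 = 6.3087 × 10⁻⁴ s⁻².
N = √(6.3087 × 10⁻⁴) = 0.025117 rad s⁻¹ → T = 2π/N = 250.16 s = 4.1693 min ≈ 4.17 min.

4.17 min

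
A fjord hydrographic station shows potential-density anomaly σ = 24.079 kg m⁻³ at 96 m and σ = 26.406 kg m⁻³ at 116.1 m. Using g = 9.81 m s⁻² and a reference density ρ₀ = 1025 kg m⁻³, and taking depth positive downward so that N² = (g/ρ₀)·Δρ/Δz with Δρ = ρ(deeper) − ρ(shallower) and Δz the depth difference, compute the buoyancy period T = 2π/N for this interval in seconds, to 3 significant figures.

189 s

Δρ = 1026.406 − 1024.079 = 2.327 kg m⁻³ over Δz = 116.1 − 96 = 20.1 m.
N² = (9.81/1025) × (2.327/20.1) = 1.1080 × 10⁻³ s⁻².
N = √(1.1080 × 10⁻³) = 0.033287 rad s⁻¹, so T = 2π/N = 188.76 s ≈ 189 s.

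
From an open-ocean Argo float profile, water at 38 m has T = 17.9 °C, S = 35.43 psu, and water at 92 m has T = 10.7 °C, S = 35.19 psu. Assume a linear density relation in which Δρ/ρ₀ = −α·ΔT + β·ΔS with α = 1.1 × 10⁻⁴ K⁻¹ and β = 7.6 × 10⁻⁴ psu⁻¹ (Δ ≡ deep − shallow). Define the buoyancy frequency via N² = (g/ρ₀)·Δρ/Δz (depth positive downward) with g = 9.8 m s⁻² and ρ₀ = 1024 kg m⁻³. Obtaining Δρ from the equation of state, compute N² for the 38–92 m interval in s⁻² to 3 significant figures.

1.11 × 10⁻⁴ s⁻²

ΔT = -7.2 K, ΔS = -0.24 psu (deep − shallow).
Δρ/ρ₀ = −αΔT + βΔS = 7.92 × 10⁻⁴ − 1.824 × 10⁻⁴ = 6.096 × 10⁻⁴, so Δρ ≈ 0.6242 kg m⁻³.
N² = (g/ρ₀)·Δρ/Δz = g·(Δρ/ρ₀)/Δz = 9.8 × 6.096 × 10⁻⁴ / 54 = 1.1063 × 10⁻⁴ s⁻² ≈ 1.11 × 10⁻⁴ s⁻².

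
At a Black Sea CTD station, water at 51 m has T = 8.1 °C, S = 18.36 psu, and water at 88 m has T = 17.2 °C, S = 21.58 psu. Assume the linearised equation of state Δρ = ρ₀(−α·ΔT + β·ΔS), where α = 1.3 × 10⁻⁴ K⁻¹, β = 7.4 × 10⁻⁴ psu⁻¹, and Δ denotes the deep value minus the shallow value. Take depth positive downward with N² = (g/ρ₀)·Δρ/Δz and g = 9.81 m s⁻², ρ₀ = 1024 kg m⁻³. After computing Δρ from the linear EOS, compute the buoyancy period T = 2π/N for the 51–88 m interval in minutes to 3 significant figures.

5.87 min

ΔT = +9.1 K, ΔS = +3.22 psu (deep − shallow).
Δρ/ρ₀ = −αΔT + βΔS = -1.183 × 10⁻³ + 2.3828 × 10⁻³ = 1.1998 × 10⁻³, so Δρ ≈ 1.229 kg m⁻³.
N² = (g/ρ₀)·Δρ/Δz = g·(Δρ/ρ₀)/Δz = 9.81 × 1.1998 × 10⁻³ / 37 = 3.1811 × 10⁻⁴ s⁻².
N = √(3.1811 × 10⁻⁴) = 0.017836 rad s⁻¹ → T = 2π/N = 352.28 s = 5.8713 min ≈ 5.87 min.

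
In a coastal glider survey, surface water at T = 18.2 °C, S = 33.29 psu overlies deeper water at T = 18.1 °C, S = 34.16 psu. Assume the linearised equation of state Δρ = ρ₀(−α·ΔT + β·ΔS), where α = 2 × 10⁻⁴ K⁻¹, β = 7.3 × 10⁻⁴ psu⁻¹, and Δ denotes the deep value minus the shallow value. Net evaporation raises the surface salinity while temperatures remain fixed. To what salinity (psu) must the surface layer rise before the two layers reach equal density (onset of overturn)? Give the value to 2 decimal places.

34.19 psu

Neutral buoyancy requires −α(T_deep − T_surf) + β(S_deep − S_surf′) = 0.
S_surf′ = S_deep − (α/β)·ΔT = 34.16 − (2 × 10⁻⁴/7.3 × 10⁻⁴)·(-0.1) = 34.1874 psu.
Increase required: 34.1874 − 33.29 = 0.8974 psu.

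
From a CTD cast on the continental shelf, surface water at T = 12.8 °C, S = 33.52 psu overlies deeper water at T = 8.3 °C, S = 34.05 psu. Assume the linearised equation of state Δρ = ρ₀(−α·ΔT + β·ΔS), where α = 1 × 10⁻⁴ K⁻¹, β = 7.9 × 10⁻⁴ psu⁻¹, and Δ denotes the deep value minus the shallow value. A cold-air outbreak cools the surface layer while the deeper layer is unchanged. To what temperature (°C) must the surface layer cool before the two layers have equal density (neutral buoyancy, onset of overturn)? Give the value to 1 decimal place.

4.1 °C

Neutral buoyancy requires Δρ = 0, i.e. −α(T_deep − T_surf′) + β(S_deep − S_surf) = 0.
T_surf′ = T_deep − (β/α)·ΔS = 8.3 − (7.9 × 10⁻⁴/1 × 10⁻⁴)·(+0.53) = 4.113 °C.
Cooling required: 12.8 − (4.113) = 8.687 °C.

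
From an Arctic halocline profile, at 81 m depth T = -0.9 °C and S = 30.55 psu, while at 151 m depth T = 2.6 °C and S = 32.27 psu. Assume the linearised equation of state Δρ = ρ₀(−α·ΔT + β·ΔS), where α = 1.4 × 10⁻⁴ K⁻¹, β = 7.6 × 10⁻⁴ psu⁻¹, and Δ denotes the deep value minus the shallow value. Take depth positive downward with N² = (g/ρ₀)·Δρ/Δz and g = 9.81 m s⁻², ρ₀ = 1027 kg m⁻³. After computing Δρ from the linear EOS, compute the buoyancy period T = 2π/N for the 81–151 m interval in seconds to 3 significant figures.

ΔT = +3.5 K, ΔS = +1.72 psu (deep − shallow).
Δρ/ρ₀ = −αΔT + βΔS = -4.90 × 10⁻⁴ + 1.3072 × 10⁻³ = 8.172 × 10⁻⁴, so Δρ ≈ 0.8393 kg m⁻³.
N² = (g/ρ₀)·Δρ/Δz = g·(Δρ/ρ₀)/Δz = 9.81 × 8.172 × 10⁻⁴ / 70 = 1.1452 × 10⁻⁴ s⁻².
N = √(1.1452 × 10⁻⁴) = 0.010701 rad s⁻¹ → T = 2π/N = 587.16 s ≈ 587 s.

587 s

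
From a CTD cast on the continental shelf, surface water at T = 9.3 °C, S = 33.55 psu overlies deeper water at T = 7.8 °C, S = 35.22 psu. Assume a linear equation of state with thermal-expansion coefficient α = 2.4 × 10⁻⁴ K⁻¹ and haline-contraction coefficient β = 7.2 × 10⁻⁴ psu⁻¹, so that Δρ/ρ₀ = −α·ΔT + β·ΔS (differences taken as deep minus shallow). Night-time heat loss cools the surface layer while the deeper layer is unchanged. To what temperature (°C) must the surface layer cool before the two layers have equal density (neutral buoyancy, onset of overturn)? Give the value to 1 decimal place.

2.8 °C

Neutral buoyancy requires Δρ = 0, i.e. −α(T_deep − T_surf′) + β(S_deep − S_surf) = 0.
T_surf′ = T_deep − (β/α)·ΔS = 7.8 − (7.2 × 10⁻⁴/2.4 × 10⁻⁴)·(+1.67) = 2.790 °C.
Cooling required: 9.3 − (2.790) = 6.510 °C.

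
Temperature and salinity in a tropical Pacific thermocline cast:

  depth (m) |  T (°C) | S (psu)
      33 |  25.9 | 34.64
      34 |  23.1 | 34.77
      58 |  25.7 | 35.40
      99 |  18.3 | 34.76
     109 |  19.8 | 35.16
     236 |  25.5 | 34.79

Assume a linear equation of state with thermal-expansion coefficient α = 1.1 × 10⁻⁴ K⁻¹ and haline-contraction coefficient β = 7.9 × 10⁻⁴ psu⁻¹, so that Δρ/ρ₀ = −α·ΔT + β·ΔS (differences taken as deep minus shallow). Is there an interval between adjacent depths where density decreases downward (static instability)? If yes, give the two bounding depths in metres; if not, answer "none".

109–236 m

Evaluate Δρ/ρ₀ = −αΔT + βΔS across each adjacent pair:
  33–34 m: −αΔT+βΔS = −(1.1 × 10⁻⁴)(-2.8)+(7.9 × 10⁻⁴)(+0.13) = 4.1 × 10⁻⁴ → stable
  34–58 m: −αΔT+βΔS = −(1.1 × 10⁻⁴)(+2.6)+(7.9 × 10⁻⁴)(+0.63) = 2.1 × 10⁻⁴ → stable
  58–99 m: −αΔT+βΔS = −(1.1 × 10⁻⁴)(-7.4)+(7.9 × 10⁻⁴)(-0.64) = 3.1 × 10⁻⁴ → stable
  99–109 m: −αΔT+βΔS = −(1.1 × 10⁻⁴)(+1.5)+(7.9 × 10⁻⁴)(+0.40) = 1.5 × 10⁻⁴ → stable
  109–236 m: −αΔT+βΔS = −(1.1 × 10⁻⁴)(+5.7)+(7.9 × 10⁻⁴)(-0.37) = -9.2 × 10⁻⁴ → UNSTABLE
The 109–236 m interval has Δρ < 0: lighter water underlies denser water.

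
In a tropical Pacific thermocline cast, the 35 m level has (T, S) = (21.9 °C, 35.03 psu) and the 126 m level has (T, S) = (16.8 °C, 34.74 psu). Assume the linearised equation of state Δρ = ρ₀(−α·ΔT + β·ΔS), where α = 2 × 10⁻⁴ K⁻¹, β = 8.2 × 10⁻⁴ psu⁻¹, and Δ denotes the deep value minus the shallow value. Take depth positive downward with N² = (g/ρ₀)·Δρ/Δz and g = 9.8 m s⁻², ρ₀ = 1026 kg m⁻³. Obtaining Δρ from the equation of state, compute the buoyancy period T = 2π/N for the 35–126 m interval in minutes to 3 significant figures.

11.4 min

ΔT = -5.1 K, ΔS = -0.29 psu (deep − shallow).
Δρ/ρ₀ = −αΔT + βΔS = 1.02 × 10⁻³ − 2.378 × 10⁻⁴ = 7.822 × 10⁻⁴, so Δρ ≈ 0.8025 kg m⁻³.
N² = (g/ρ₀)·Δρ/Δz = g·(Δρ/ρ₀)/Δz = 9.8 × 7.822 × 10⁻⁴ / 91 = 8.4237 × 10⁻⁵ s⁻².
N = √(8.4237 × 10⁻⁵) = 9.1781 × 10⁻³ rad s⁻¹ → T = 2π/N = 684.58 s = 11.410 min ≈ 11.4 min.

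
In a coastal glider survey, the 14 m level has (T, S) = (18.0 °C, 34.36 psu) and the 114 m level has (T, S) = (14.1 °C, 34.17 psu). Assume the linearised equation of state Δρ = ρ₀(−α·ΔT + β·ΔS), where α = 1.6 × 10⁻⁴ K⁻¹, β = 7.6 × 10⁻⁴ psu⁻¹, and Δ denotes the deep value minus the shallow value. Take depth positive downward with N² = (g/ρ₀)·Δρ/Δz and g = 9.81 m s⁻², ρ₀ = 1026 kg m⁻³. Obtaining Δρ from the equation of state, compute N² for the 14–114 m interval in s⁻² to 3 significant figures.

4.70 × 10⁻⁵ s⁻²

ΔT = -3.9 K, ΔS = -0.19 psu (deep − shallow).
Δρ/ρ₀ = −αΔT + βΔS = 6.24 × 10⁻⁴ − 1.444 × 10⁻⁴ = 4.796 × 10⁻⁴, so Δρ ≈ 0.4921 kg m⁻³.
N² = (g/ρ₀)·Δρ/Δz = g·(Δρ/ρ₀)/Δz = 9.81 × 4.796 × 10⁻⁴ / 100 = 4.7049 × 10⁻⁵ s⁻² ≈ 4.70 × 10⁻⁵ s⁻².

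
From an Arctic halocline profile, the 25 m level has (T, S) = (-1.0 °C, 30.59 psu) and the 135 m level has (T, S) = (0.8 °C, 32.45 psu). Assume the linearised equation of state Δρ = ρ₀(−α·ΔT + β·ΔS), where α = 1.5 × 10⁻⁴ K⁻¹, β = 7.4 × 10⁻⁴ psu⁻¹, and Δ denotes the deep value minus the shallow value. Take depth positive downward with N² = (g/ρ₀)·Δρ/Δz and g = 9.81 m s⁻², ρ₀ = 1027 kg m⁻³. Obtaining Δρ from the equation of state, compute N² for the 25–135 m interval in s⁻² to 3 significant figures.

ΔT = +1.8 K, ΔS = +1.86 psu (deep − shallow).
Δρ/ρ₀ = −αΔT + βΔS = -2.70 × 10⁻⁴ + 1.3764 × 10⁻³ = 1.1064 × 10⁻³, so Δρ ≈ 1.136 kg m⁻³.
N² = (g/ρ₀)·Δρ/Δz = g·(Δρ/ρ₀)/Δz = 9.81 × 1.1064 × 10⁻³ / 110 = 9.8671 × 10⁻⁵ s⁻² ≈ 9.87 × 10⁻⁵ s⁻².

9.87 × 10⁻⁵ s⁻²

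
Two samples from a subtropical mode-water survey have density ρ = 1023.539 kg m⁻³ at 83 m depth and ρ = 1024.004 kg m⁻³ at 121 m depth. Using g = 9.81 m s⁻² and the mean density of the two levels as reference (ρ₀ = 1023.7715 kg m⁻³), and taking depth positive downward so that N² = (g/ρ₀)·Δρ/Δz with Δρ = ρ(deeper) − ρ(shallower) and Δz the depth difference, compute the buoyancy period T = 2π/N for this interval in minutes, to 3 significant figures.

9.67 min

Δρ = 1024.004 − 1023.539 = 0.465 kg m⁻³ over Δz = 121 − 83 = 38 m.
N² = (9.81/1023.7715) × (0.465/38) = 1.1726 × 10⁻⁴ s⁻².
N = √(1.1726 × 10⁻⁴) = 0.010829 rad s⁻¹, so T = 2π/N = 580.22 s = 9.6703 min ≈ 9.67 min.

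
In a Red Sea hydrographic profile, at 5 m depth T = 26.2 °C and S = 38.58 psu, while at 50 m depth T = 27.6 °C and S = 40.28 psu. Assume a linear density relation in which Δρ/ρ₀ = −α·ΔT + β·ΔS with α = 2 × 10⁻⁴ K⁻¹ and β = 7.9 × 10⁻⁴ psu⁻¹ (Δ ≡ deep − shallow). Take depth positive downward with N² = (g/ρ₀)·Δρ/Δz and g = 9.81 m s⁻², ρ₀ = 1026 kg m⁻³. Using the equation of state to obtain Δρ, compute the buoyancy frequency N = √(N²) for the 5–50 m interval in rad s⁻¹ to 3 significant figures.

0.0152 rad s⁻¹

ΔT = +1.4 K, ΔS = +1.70 psu (deep − shallow).
Δρ/ρ₀ = −αΔT + βΔS = -2.80 × 10⁻⁴ + 1.343 × 10⁻³ = 1.063 × 10⁻³, so Δρ ≈ 1.091 kg m⁻³.
N² = (g/ρ₀)·Δρ/Δz = g·(Δρ/ρ₀)/Δz = 9.81 × 1.063 × 10⁻³ / 45 = 2.3173 × 10⁻⁴ s⁻².
N = √(2.3173 × 10⁻⁴) = 0.015223 rad s⁻¹ ≈ 0.0152 rad s⁻¹.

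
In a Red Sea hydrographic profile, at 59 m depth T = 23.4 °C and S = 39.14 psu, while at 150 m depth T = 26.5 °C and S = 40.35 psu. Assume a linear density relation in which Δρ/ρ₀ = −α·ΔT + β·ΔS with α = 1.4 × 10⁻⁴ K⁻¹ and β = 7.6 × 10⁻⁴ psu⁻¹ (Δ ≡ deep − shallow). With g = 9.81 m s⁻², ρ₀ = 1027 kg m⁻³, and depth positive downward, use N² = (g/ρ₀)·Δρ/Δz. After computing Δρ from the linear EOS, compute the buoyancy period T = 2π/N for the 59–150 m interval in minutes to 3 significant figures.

ΔT = +3.1 K, ΔS = +1.21 psu (deep − shallow).
Δρ/ρ₀ = −αΔT + βΔS = -4.34 × 10⁻⁴ + 9.196 × 10⁻⁴ = 4.856 × 10⁻⁴, so Δρ ≈ 0.4987 kg m⁻³.
N² = (g/ρ₀)·Δρ/Δz = g·(Δρ/ρ₀)/Δz = 9.81 × 4.856 × 10⁻⁴ / 91 = 5.2349 × 10⁻⁵ s⁻².
N = √(5.2349 × 10⁻⁵) = 7.2353 × 10⁻³ rad s⁻¹ → T = 2π/N = 868.41 s = 14.473 min ≈ 14.5 min.

14.5 min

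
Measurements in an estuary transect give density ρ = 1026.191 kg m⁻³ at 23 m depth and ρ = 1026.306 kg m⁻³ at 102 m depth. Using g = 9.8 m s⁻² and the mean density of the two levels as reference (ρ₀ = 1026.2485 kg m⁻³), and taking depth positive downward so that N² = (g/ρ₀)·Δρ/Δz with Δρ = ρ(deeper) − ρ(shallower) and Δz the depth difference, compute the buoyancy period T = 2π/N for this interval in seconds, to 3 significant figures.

Δρ = 1026.306 − 1026.191 = 0.115 kg m⁻³ over Δz = 102 − 23 = 79 m.
N² = (9.8/1026.2485) × (0.115/79) = 1.3901 × 10⁻⁵ s⁻².
N = √(1.3901 × 10⁻⁵) = 3.7284 × 10⁻³ rad s⁻¹, so T = 2π/N = 1.6852 × 10³ s ≈ 1.69 × 10³ s.
N² > 0, so the interval is statically stable.

1.69 × 10³ s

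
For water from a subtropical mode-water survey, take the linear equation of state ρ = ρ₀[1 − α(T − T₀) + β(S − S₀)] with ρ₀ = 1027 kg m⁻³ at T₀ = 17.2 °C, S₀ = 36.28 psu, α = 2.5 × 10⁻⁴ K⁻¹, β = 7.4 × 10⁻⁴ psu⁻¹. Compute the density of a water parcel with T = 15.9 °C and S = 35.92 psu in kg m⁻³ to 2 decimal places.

T − T₀ = -1.3 K, S − S₀ = -0.36 psu.
Bracket = 1 − α·(-1.3) + β·(-0.36) = 1 + (5.86 × 10⁻⁵) = 1.0000586.
ρ = 1027 × 1.0000586 = 1027.06 kg m⁻³.

1027.06 kg m⁻³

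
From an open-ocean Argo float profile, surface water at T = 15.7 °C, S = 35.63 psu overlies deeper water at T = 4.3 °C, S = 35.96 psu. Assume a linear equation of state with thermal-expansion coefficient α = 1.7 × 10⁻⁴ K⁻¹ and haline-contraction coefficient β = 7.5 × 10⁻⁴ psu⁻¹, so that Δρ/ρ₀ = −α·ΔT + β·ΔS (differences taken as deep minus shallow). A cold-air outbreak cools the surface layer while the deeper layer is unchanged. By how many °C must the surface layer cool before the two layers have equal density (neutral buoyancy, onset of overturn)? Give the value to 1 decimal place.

12.9 °C

Neutral buoyancy requires Δρ = 0, i.e. −α(T_deep − T_surf′) + β(S_deep − S_surf) = 0.
T_surf′ = T_deep − (β/α)·ΔS = 4.3 − (7.5 × 10⁻⁴/1.7 × 10⁻⁴)·(+0.33) = 2.844 °C.
Cooling required: 15.7 − (2.844) = 12.856 °C.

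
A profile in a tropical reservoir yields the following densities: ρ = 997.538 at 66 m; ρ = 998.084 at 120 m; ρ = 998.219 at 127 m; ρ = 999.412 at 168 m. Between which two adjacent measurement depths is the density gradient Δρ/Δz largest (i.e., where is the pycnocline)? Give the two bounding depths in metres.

127–168 m

Compute the density gradient over each adjacent pair:
  66–120 m: Δρ/Δz = 0.546/54 = 0.010 kg m⁻⁴
  120–127 m: Δρ/Δz = 0.135/7 = 0.019 kg m⁻⁴
  127–168 m: Δρ/Δz = 1.193/41 = 0.029 kg m⁻⁴
The largest gradient is in the 127–168 m interval — the pycnocline.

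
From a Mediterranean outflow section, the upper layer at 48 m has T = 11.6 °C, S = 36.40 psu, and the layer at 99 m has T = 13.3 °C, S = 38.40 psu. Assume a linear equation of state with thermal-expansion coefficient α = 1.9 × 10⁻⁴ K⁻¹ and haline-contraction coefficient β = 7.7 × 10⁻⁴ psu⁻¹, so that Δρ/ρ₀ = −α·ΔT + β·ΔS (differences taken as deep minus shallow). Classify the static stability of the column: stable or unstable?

ΔT = 13.3 − 11.6 = +1.7 K and ΔS = 38.40 − 36.40 = +2.00 psu (deep − shallow).
−αΔT = -3.23 × 10⁻⁴; βΔS = 1.54 × 10⁻³; sum Δρ/ρ₀ = 1.217 × 10⁻³.
Δρ/ρ₀ > 0, so Δρ > 0: deeper water is denser → statically stable.

stable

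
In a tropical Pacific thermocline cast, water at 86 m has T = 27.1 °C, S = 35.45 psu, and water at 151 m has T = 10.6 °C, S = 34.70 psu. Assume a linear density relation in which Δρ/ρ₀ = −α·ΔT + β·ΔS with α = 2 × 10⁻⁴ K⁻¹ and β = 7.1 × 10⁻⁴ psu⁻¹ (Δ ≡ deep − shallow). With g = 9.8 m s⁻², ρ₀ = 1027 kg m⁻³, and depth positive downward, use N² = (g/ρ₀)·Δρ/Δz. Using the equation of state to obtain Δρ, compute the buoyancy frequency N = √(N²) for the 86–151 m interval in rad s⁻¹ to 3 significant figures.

ΔT = -16.5 K, ΔS = -0.75 psu (deep − shallow).
Δρ/ρ₀ = −αΔT + βΔS = 3.30 × 10⁻³ − 5.325 × 10⁻⁴ = 2.7675 × 10⁻³, so Δρ ≈ 2.842 kg m⁻³.
N² = (g/ρ₀)·Δρ/Δz = g·(Δρ/ρ₀)/Δz = 9.8 × 2.7675 × 10⁻³ / 65 = 4.1725 × 10⁻⁴ s⁻².
N = √(4.1725 × 10⁻⁴) = 0.020427 rad s⁻¹ ≈ 0.0204 rad s⁻¹.

0.0204 rad s⁻¹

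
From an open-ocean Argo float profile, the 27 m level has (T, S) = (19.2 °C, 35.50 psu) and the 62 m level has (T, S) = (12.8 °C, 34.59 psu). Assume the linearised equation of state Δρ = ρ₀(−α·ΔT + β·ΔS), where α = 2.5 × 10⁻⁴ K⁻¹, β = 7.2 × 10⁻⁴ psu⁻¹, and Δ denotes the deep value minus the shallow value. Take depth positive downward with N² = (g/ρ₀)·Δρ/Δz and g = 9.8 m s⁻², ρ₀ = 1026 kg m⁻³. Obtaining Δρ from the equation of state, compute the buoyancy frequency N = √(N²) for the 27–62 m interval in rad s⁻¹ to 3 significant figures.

ΔT = -6.4 K, ΔS = -0.91 psu (deep − shallow).
Δρ/ρ₀ = −αΔT + βΔS = 1.60 × 10⁻³ − 6.552 × 10⁻⁴ = 9.448 × 10⁻⁴, so Δρ ≈ 0.9694 kg m⁻³.
N² = (g/ρ₀)·Δρ/Δz = g·(Δρ/ρ₀)/Δz = 9.8 × 9.448 × 10⁻⁴ / 35 = 2.6454 × 10⁻⁴ s⁻².
N = √(2.6454 × 10⁻⁴) = 0.016265 rad s⁻¹ ≈ 0.0163 rad s⁻¹.

0.0163 rad s⁻¹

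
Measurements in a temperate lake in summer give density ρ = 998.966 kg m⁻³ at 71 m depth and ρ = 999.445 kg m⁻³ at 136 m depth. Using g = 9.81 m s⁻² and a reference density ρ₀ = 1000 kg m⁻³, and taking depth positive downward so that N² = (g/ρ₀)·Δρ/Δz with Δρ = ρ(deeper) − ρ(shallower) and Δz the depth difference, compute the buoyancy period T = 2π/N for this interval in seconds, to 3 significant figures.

Δρ = 999.445 − 998.966 = 0.479 kg m⁻³ over Δz = 136 − 71 = 65 m.
N² = (9.81/1000) × (0.479/65) = 7.2292 × 10⁻⁵ s⁻².
N = √(7.2292 × 10⁻⁵) = 8.5025 × 10⁻³ rad s⁻¹, so T = 2π/N = 738.98 s ≈ 739 s.

739 s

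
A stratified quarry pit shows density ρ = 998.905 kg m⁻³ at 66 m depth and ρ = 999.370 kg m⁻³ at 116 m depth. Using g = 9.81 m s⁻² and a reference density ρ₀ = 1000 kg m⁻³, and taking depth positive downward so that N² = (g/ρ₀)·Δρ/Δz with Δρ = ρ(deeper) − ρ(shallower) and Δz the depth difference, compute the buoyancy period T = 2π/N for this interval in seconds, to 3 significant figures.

658 s

Δρ = 999.370 − 998.905 = 0.465 kg m⁻³ over Δz = 116 − 66 = 50 m.
N² = (9.81/1000) × (0.465/50) = 9.1233 × 10⁻⁵ s⁻².
N = √(9.1233 × 10⁻⁵) = 9.5516 × 10⁻³ rad s⁻¹, so T = 2π/N = 657.81 s ≈ 658 s.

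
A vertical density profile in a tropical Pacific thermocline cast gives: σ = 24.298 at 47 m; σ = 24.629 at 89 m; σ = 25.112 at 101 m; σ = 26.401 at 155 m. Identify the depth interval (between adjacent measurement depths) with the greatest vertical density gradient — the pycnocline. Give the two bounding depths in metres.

89–101 m

Compute the density gradient over each adjacent pair:
  47–89 m: Δρ/Δz = 0.331/42 = 7.9 × 10⁻³ kg m⁻⁴
  89–101 m: Δρ/Δz = 0.483/12 = 0.040 kg m⁻⁴
  101–155 m: Δρ/Δz = 1.289/54 = 0.024 kg m⁻⁴
The largest gradient is in the 89–101 m interval — the pycnocline.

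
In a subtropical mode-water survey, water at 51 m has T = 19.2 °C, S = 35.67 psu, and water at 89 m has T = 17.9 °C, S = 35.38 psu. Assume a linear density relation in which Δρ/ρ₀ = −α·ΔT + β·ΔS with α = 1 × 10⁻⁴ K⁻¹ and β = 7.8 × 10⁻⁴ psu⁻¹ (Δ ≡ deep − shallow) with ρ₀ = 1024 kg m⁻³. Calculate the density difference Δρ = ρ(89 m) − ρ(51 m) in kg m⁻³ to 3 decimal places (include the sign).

-0.099 kg m⁻³

ΔT = -1.3 K, ΔS = -0.29 psu (deep − shallow).
Δρ/ρ₀ = −(1 × 10⁻⁴)(-1.3) + (7.8 × 10⁻⁴)(-0.29) = -9.62 × 10⁻⁵.
Δρ = 1024 × (-9.62 × 10⁻⁵) = -0.099 kg m⁻³.
Negative Δρ: lighter below, statically unstable.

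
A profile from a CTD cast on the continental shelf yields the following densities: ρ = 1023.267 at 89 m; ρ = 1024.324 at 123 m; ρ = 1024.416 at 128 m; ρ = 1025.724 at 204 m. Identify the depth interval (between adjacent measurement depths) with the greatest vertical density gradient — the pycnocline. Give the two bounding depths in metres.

Compute the density gradient over each adjacent pair:
  89–123 m: Δρ/Δz = 1.057/34 = 0.031 kg m⁻⁴
  123–128 m: Δρ/Δz = 0.092/5 = 0.018 kg m⁻⁴
  128–204 m: Δρ/Δz = 1.308/76 = 0.017 kg m⁻⁴
The largest gradient is in the 89–123 m interval — the pycnocline.

89–123 m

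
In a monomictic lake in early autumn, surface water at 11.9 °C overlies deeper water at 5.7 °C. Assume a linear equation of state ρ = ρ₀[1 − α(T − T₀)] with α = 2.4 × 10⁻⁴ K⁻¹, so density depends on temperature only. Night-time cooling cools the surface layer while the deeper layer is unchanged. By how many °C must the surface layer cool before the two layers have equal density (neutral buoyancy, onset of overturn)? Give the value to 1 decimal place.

6.2 °C

With temperature the only control, equal density requires T_surf′ = T_deep.
T_surf′ = 5.7 °C.
Cooling required: 11.9 − 5.7 = 6.2 °C.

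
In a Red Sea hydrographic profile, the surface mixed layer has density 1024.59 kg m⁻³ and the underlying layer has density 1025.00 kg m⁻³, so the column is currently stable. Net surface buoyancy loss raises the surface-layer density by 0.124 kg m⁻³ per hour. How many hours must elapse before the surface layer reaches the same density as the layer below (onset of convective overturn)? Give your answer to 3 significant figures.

3.31 hours

Density deficit of the surface layer: 1025.00 − 1024.59 = 0.41 kg m⁻³.
Required change = 0.41 / 0.124 = 3.31 hours.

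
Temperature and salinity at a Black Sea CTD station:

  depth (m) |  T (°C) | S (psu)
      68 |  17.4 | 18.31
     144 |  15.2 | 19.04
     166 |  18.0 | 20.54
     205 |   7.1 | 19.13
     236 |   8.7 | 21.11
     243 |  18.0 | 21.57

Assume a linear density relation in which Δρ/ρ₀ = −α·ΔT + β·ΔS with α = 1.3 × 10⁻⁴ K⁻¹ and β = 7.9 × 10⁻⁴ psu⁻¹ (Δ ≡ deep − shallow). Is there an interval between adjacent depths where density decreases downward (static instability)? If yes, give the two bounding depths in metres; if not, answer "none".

236–243 m

Evaluate Δρ/ρ₀ = −αΔT + βΔS across each adjacent pair:
  68–144 m: −αΔT+βΔS = −(1.3 × 10⁻⁴)(-2.2)+(7.9 × 10⁻⁴)(+0.73) = 8.6 × 10⁻⁴ → stable
  144–166 m: −αΔT+βΔS = −(1.3 × 10⁻⁴)(+2.8)+(7.9 × 10⁻⁴)(+1.50) = 8.2 × 10⁻⁴ → stable
  166–205 m: −αΔT+βΔS = −(1.3 × 10⁻⁴)(-10.9)+(7.9 × 10⁻⁴)(-1.41) = 3.0 × 10⁻⁴ → stable
  205–236 m: −αΔT+βΔS = −(1.3 × 10⁻⁴)(+1.6)+(7.9 × 10⁻⁴)(+1.98) = 1.4 × 10⁻³ → stable
  236–243 m: −αΔT+βΔS = −(1.3 × 10⁻⁴)(+9.3)+(7.9 × 10⁻⁴)(+0.46) = -8.5 × 10⁻⁴ → UNSTABLE
The 236–243 m interval has Δρ < 0: lighter water underlies denser water.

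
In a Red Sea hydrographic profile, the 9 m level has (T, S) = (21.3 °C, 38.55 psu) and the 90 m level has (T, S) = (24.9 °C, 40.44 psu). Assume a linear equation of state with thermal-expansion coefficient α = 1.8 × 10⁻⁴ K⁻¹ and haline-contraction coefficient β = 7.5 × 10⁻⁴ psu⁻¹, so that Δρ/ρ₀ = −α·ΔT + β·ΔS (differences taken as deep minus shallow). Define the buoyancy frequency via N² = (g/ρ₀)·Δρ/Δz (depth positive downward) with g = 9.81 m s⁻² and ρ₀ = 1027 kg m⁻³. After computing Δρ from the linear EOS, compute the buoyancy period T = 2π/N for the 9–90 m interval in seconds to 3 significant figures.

ΔT = +3.6 K, ΔS = +1.89 psu (deep − shallow).
Δρ/ρ₀ = −αΔT + βΔS = -6.48 × 10⁻⁴ + 1.4175 × 10⁻³ = 7.695 × 10⁻⁴, so Δρ ≈ 0.7903 kg m⁻³.
N² = (g/ρ₀)·Δρ/Δz = g·(Δρ/ρ₀)/Δz = 9.81 × 7.695 × 10⁻⁴ / 81 = 9.3195 × 10⁻⁵ s⁻².
N = √(9.3195 × 10⁻⁵) = 9.6538 × 10⁻³ rad s⁻¹ → T = 2π/N = 650.85 s ≈ 651 s.

651 s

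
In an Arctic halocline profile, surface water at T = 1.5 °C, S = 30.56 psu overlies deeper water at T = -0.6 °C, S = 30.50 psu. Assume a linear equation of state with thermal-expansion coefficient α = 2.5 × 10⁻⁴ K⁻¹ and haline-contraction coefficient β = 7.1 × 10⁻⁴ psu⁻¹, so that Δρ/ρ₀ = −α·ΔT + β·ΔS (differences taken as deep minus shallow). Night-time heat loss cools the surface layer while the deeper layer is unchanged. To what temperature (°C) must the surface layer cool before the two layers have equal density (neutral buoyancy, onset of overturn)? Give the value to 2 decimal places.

Neutral buoyancy requires Δρ = 0, i.e. −α(T_deep − T_surf′) + β(S_deep − S_surf) = 0.
T_surf′ = T_deep − (β/α)·ΔS = -0.6 − (7.1 × 10⁻⁴/2.5 × 10⁻⁴)·(-0.06) = -0.4296 °C.
Cooling required: 1.5 − (-0.4296) = 1.9296 °C.

-0.43 °C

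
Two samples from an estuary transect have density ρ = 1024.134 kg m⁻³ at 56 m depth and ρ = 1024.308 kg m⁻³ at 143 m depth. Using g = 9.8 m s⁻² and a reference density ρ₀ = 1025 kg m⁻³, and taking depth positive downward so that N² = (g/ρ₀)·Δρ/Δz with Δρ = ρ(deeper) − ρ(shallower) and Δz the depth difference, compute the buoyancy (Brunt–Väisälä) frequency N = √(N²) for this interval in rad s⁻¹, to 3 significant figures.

4.37 × 10⁻³ rad s⁻¹

Δρ = 1024.308 − 1024.134 = 0.174 kg m⁻³ over Δz = 143 − 56 = 87 m.
N² = (9.8/1025) × (0.174/87) = 1.9122 × 10⁻⁵ s⁻².
N = √(1.9122 × 10⁻⁵) = 4.3729 × 10⁻³ rad s⁻¹ ≈ 4.37 × 10⁻³ rad s⁻¹.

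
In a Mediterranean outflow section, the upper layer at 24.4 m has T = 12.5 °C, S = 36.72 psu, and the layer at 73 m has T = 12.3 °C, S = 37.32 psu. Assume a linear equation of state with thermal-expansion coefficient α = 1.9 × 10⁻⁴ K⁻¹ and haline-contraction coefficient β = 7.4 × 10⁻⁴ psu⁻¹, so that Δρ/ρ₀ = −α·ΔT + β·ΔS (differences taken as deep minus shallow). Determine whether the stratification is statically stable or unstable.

stable

ΔT = 12.3 − 12.5 = -0.2 K and ΔS = 37.32 − 36.72 = +0.60 psu (deep − shallow).
−αΔT = 3.80 × 10⁻⁵; βΔS = 4.44 × 10⁻⁴; sum Δρ/ρ₀ = 4.82 × 10⁻⁴.
Δρ/ρ₀ > 0, so Δρ > 0: deeper water is denser → statically stable.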